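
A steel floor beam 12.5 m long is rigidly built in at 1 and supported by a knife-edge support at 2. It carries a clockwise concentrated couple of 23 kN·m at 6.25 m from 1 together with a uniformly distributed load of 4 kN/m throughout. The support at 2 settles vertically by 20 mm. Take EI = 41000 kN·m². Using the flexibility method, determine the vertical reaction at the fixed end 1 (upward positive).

Take the reaction at 2 as the redundant and release it; the primary structure is a cantilever fixed at 1.
Primary-structure tip deflection at 2 by superposition:
  clockwise couple 23 at a = 6.25: M₀a(2L − a)/(2EI) = 1348/EI
  UDL 4: wL⁴/(8EI) = 12207/EI
  δ_0 = 13555/EI
Flexibility coefficient — unit upward force at 2: δ_{22} = L³/(3EI) = 651/EI.
With EI = 41000 kN·m²: δ_0 = 0.3306 m and δ_{22} = 0.015879 m/kN.
Compatibility — the beam at 2 must follow the support down by 0.02 m: δ_0 − R_2·δ_{22} = 0.02, so R_2 = (0.3306 − 0.02)/0.015879 = 19.56 kN.
Vertical equilibrium: R_1 = ΣP − R_2 = 50 − 19.56 = 30.44 kN.

R_1 = 30.44 kN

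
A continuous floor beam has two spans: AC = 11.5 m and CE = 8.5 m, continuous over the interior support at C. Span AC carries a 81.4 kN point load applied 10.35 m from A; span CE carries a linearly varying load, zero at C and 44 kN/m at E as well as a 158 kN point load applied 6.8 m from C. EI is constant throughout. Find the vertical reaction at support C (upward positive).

R_C = 203.9 kN

Take M_C as the redundant. Released structure: two simple spans AC and CE with a hinge at C.
End slopes at the hinge C, treating each span as simply supported:
  span AC: point load 81.4 at a = 10.35: Pab(L + a)/(6LEI) = 306.8/EI
  span CE: triangular load, peak 44: 7w₀L³/(360EI) = 525.4/EI
  span CE: point load 158 at a = 6.8: Pab(L + b)/(6LEI) = 365.3/EI
  relative rotation θ_0 = (306.8 + 890.7)/EI = 1198/EI
A unit hogging moment at C produces rotation L₁/(3EI) + L₂/(3EI) = 6.667/EI.
Compatibility: M_C·(L₁+L₂)/(3EI) = θ_0, giving M_C = 179.6 kN·m (hogging).
Span AC, ΣM about A with M_C applied at C: R_C^{AC}·11.5 = 842.5 + 179.6, so R_C^{AC} = 88.88 kN and R_A = 81.4 − 88.88 = -7.48 kN.
Span CE, ΣM about E: R_C^{CE}·8.5 = 798.4 + 179.6, so R_C^{CE} = 115.1 kN and R_E = 345 − 115.1 = 229.9 kN.
R_C = 88.88 + 115.1 = 203.9 kN.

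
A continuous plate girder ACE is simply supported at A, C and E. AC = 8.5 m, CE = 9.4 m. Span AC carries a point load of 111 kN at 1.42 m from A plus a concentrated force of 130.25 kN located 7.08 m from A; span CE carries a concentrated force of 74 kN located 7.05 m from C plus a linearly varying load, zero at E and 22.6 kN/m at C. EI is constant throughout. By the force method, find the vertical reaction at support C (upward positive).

Insert a hinge at C; M_C is the redundant, and each span becomes simply supported.
Discontinuity in slope at C on the released structure — sum the simple-span end rotations:
  span AC: point load 111 at a = 1.42: Pab(L + a)/(6LEI) = 217.1/EI
  span AC: point load 130.25 at a = 7.08: Pab(L + a)/(6LEI) = 400/EI
  span CE: point load 74 at a = 7.05: Pab(L + b)/(6LEI) = 255.4/EI
  span CE: triangular load, peak 22.6: w₀L³/(45EI) = 417.1/EI
  relative rotation θ_0 = (617.1 + 672.6)/EI = 1290/EI
A unit hogging moment at C produces rotation L₁/(3EI) + L₂/(3EI) = 5.967/EI.
Compatibility: M_C·(L₁+L₂)/(3EI) = θ_0, giving M_C = 216.1 kN·m (hogging).
Span AC, ΣM about A with M_C applied at C: R_C^{AC}·8.5 = 1080 + 216.1, so R_C^{AC} = 152.5 kN and R_A = 241.2 − 152.5 = 88.79 kN.
Span CE, ΣM about E: R_C^{CE}·9.4 = 839.5 + 216.1, so R_C^{CE} = 112.3 kN and R_E = 180.2 − 112.3 = 67.91 kN.
R_C = 152.5 + 112.3 = 264.8 kN.

R_C = 264.8 kN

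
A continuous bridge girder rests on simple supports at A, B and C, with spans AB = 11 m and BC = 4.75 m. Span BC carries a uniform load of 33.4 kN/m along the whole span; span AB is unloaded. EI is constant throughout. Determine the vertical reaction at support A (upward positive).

R_A = -2.583 kN

Release continuity at B by inserting a hinge; the redundant is the internal moment M_B. The primary structure is two simply-supported spans AB and BC.
Discontinuity in slope at B on the released structure — sum the simple-span end rotations:
  span BC: UDL 33.4: wL³/(24EI) = 149.1/EI
  relative rotation θ_0 = (0 + 149.1)/EI = 149.1/EI
A unit hogging moment at B produces rotation L₁/(3EI) + L₂/(3EI) = 5.25/EI.
Slope continuity at B: θ_0 = M_B·5.25/EI, so M_B = 149.1/5.25 = 28.41 kN·m (hogging).
Span AB, ΣM about A with M_B applied at B: R_B^{AB}·11 = 0 + 28.41, so R_B^{AB} = 2.583 kN and R_A = 0 − 2.583 = -2.583 kN.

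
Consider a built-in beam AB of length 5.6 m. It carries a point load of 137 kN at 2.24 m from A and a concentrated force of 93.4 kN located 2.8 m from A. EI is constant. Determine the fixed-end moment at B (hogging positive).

M_B = 139 kN·m

Release both end moments; the primary structure is a simply-supported span AB with redundants M_A and M_B.
End rotations of the released simple span under the applied load (×1/EI):
  at A: point load 137 at a = 2.24: Pab(L + b)/(6LEI) = 275/EI
  at B: point load 137 at a = 2.24: Pab(L + a)/(6LEI) = 240.6/EI
  at A: point load 93.4 at a = 2.8: Pab(L + b)/(6LEI) = 183.1/EI
  at B: point load 93.4 at a = 2.8: Pab(L + a)/(6LEI) = 183.1/EI
  θ_A0 = 458/EI,  θ_B0 = 423.7/EI
Flexibility coefficients: a unit moment at one end gives L/(3EI) there and L/(6EI) at the far end, so f₁₁ = f₂₂ = 1.867/EI and f₁₂ = f₂₁ = 0.9333/EI.
Compatibility — zero rotation at each built-in end:
  1.867 M_A + 0.9333 M_B = 458
  0.9333 M_A + 1.867 M_B = 423.7
Solving the pair gives M_A = 175.9 kN·m and M_B = 139 kN·m (hogging).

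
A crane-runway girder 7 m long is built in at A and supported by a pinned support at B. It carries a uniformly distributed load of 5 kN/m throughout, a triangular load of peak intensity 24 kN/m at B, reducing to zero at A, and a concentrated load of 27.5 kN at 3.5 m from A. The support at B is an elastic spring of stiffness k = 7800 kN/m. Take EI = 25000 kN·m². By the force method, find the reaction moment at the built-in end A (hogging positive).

Release the roller at B. Primary structure: cantilever fixed at A.
Downward deflection at the released point B due to the loads:
  UDL 5: wL⁴/(8EI) = 1501/EI
  triangular load, peak 24 at the free end: 11w₀L⁴/(120EI) = 5282/EI
  point load 27.5 at a = 3.5: Pa²(3L − a)/(6EI) = 982.6/EI
  δ_0 = 7765/EI
Flexibility coefficient — unit upward force at B: δ_{BB} = L³/(3EI) = 114.3/EI.
With EI = 25000 kN·m²: δ_0 = 0.31062 m and δ_{BB} = 0.004573 m/kN.
Compatibility — the spring shortens by R_B/k under the reaction it provides: δ_0 − R_B·δ_{BB} = R_B/k. With 1/k = 0.000128 m/kN, R_B = δ_0 / (δ_{BB} + 1/k) = 0.31062 / (0.004573 + 0.000128) = 66.07 kN.
Moment equilibrium about A: M_A = Σ(load moments about A) − R_B·L = 610.8 − 66.07×7 = 148.3 kN·m.

M_A = 148.3 kN·m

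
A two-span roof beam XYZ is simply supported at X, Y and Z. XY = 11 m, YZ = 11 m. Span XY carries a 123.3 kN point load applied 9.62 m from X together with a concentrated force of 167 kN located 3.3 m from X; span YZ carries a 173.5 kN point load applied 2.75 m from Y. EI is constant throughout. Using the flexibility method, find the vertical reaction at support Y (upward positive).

R_Y = 352 kN

Take M_Y as the redundant. Released structure: two simple spans XY and YZ with a hinge at Y.
End slopes at the hinge Y, treating each span as simply supported:
  span XY: point load 123.3 at a = 9.62: Pab(L + a)/(6LEI) = 511.4/EI
  span XY: point load 167 at a = 3.3: Pab(L + a)/(6LEI) = 919.4/EI
  span YZ: point load 173.5 at a = 2.75: Pab(L + b)/(6LEI) = 1148/EI
  relative rotation θ_0 = (1431 + 1148)/EI = 2579/EI
A unit hogging moment at Y produces rotation L₁/(3EI) + L₂/(3EI) = 7.333/EI.
Slope continuity at Y: θ_0 = M_Y·7.333/EI, so M_Y = 2579/7.333 = 351.7 kN·m (hogging).
Span XY, ΣM about X with M_Y applied at Y: R_Y^{XY}·11 = 1737 + 351.7, so R_Y^{XY} = 189.9 kN and R_X = 290.3 − 189.9 = 100.4 kN.
Span YZ, ΣM about Z: R_Y^{YZ}·11 = 1431 + 351.7, so R_Y^{YZ} = 162.1 kN and R_Z = 173.5 − 162.1 = 11.41 kN.
R_Y = 189.9 + 162.1 = 352 kN.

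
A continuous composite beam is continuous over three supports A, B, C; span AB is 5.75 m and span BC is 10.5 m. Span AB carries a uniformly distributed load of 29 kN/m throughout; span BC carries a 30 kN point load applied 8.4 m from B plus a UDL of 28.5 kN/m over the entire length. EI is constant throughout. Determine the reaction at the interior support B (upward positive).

Release continuity at B by inserting a hinge; the redundant is the internal moment M_B. The primary structure is two simply-supported spans AB and BC.
Rotations at B on the released spans (each span's end-slope, ×1/EI):
  span AB: UDL 29: wL³/(24EI) = 229.7/EI
  span BC: point load 30 at a = 8.4: Pab(L + b)/(6LEI) = 105.8/EI
  span BC: UDL 28.5: wL³/(24EI) = 1375/EI
  relative rotation θ_0 = (229.7 + 1481)/EI = 1710/EI
A unit hogging moment at B produces rotation L₁/(3EI) + L₂/(3EI) = 5.417/EI.
Compatibility: M_B·(L₁+L₂)/(3EI) = θ_0, giving M_B = 315.7 kN·m (hogging).
Span AB, ΣM about A with M_B applied at B: R_B^{AB}·5.75 = 479.4 + 315.7, so R_B^{AB} = 138.3 kN and R_A = 166.8 − 138.3 = 28.46 kN.
Span BC, ΣM about C: R_B^{BC}·10.5 = 1634 + 315.7, so R_B^{BC} = 185.7 kN and R_C = 329.2 − 185.7 = 143.6 kN.
R_B = 138.3 + 185.7 = 324 kN.

R_B = 324 kN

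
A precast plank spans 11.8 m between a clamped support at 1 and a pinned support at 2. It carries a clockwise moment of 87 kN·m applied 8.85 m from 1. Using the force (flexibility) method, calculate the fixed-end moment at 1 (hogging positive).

Take the reaction at 2 as the redundant and release it; the primary structure is a cantilever fixed at 1.
Free-end deflection of the primary structure under the applied loading (downward +):
  clockwise couple 87 at a = 8.85: M₀a(2L − a)/(2EI) = 5678/EI
Flexibility coefficient — unit upward force at 2: δ_{22} = L³/(3EI) = 547.7/EI.
Compatibility at 2: δ_0 − R_2·δ_{22} = 0, so R_2 = 5678/547.7 = 10.37 kN.
Moment equilibrium about 1: M_1 = Σ(load moments about 1) − R_2·L = 87 − 10.37×11.8 = -35.34 kN·m.

M_1 = -35.34 kN·m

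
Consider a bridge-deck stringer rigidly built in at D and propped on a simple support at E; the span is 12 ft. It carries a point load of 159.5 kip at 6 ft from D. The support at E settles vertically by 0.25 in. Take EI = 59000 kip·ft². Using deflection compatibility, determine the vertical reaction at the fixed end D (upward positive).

Release the roller at E. Primary structure: cantilever fixed at D.
Primary-structure tip deflection at E by superposition:
  point load 159.5 at a = 6: Pa²(3L − a)/(6EI) = 28710/EI
Flexibility coefficient — unit upward force at E: δ_{EE} = L³/(3EI) = 576/EI.
With EI = 59000 kip·ft²: δ_0 = 0.48661 ft and δ_{EE} = 0.009763 ft/kip.
Compatibility — the beam at E must follow the support down by 0.02083 ft: δ_0 − R_E·δ_{EE} = 0.02083, so R_E = (0.48661 − 0.02083)/0.009763 = 47.71 kip.
Vertical equilibrium: R_D = ΣP − R_E = 159.5 − 47.71 = 111.8 kip.

R_D = 111.8 kip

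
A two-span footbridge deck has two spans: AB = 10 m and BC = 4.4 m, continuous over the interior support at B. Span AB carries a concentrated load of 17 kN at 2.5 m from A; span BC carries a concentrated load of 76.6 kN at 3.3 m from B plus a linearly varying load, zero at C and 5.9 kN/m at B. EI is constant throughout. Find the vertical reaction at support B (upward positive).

Insert a hinge at B; M_B is the redundant, and each span becomes simply supported.
Discontinuity in slope at B on the released structure — sum the simple-span end rotations:
  span AB: point load 17 at a = 2.5: Pab(L + a)/(6LEI) = 66.41/EI
  span BC: point load 76.6 at a = 3.3: Pab(L + b)/(6LEI) = 57.93/EI
  span BC: triangular load, peak 5.9: w₀L³/(45EI) = 11.17/EI
  relative rotation θ_0 = (66.41 + 69.1)/EI = 135.5/EI
A unit hogging moment at B produces rotation L₁/(3EI) + L₂/(3EI) = 4.8/EI.
Slope continuity at B: θ_0 = M_B·4.8/EI, so M_B = 135.5/4.8 = 28.23 kN·m (hogging).
Span AB, ΣM about A with M_B applied at B: R_B^{AB}·10 = 42.5 + 28.23, so R_B^{AB} = 7.073 kN and R_A = 17 − 7.073 = 9.927 kN.
Span BC, ΣM about C: R_B^{BC}·4.4 = 122.3 + 28.23, so R_B^{BC} = 34.22 kN and R_C = 89.58 − 34.22 = 55.36 kN.
R_B = 7.073 + 34.22 = 41.29 kN.

R_B = 41.29 kN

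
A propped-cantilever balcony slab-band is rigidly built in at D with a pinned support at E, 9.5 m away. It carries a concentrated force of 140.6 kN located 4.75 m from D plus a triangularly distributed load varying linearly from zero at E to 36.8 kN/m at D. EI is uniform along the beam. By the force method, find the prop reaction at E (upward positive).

R_E = 78.9 kN

Choose R_E as the redundant. The primary structure is the cantilever fixed at D.
Deflection at E on the released cantilever, summing each load's contribution:
  point load 140.6 at a = 4.75: Pa²(3L − a)/(6EI) = 12557/EI
  triangular load, peak 36.8 at the fixed end: w₀L⁴/(30EI) = 9991/EI
  δ_0 = 22548/EI
Tip deflection under a unit load at E: L³/(3EI) = 285.8/EI.
Compatibility at E: δ_0 − R_E·δ_{EE} = 0, so R_E = 22548/285.8 = 78.9 kN.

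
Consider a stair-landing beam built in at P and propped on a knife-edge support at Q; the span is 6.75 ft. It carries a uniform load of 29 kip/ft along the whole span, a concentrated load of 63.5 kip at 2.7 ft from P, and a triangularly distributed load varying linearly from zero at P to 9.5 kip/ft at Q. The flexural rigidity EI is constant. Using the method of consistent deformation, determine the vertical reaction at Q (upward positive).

R_Q = 104.2 kip

Choose R_Q as the redundant. The primary structure is the cantilever fixed at P.
Downward deflection at the released point Q due to the loads:
  UDL 29: wL⁴/(8EI) = 7525/EI
  point load 63.5 at a = 2.7: Pa²(3L − a)/(6EI) = 1354/EI
  triangular load, peak 9.5 at the free end: 11w₀L⁴/(120EI) = 1808/EI
  δ_0 = 10687/EI
Tip deflection under a unit load at Q: L³/(3EI) = 102.5/EI.
The prop prevents deflection at Q: R_Q = δ_0/δ_{QQ} = 10687/102.5 = 104.2 kip.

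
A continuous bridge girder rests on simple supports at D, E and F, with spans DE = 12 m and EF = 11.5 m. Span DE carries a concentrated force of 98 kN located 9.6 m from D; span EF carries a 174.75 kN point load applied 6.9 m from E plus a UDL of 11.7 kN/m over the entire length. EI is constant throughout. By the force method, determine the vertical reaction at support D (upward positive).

R_D = -9.262 kN

Release continuity at E by inserting a hinge; the redundant is the internal moment M_E. The primary structure is two simply-supported spans DE and EF.
Discontinuity in slope at E on the released structure — sum the simple-span end rotations:
  span DE: point load 98 at a = 9.6: Pab(L + a)/(6LEI) = 677.4/EI
  span EF: point load 174.75 at a = 6.9: Pab(L + b)/(6LEI) = 1294/EI
  span EF: UDL 11.7: wL³/(24EI) = 741.4/EI
  relative rotation θ_0 = (677.4 + 2036)/EI = 2713/EI
A unit hogging moment at E produces rotation L₁/(3EI) + L₂/(3EI) = 7.833/EI.
Slope continuity at E: θ_0 = M_E·7.833/EI, so M_E = 2713/7.833 = 346.3 kN·m (hogging).
Span DE, ΣM about D with M_E applied at E: R_E^{DE}·12 = 940.8 + 346.3, so R_E^{DE} = 107.3 kN and R_D = 98 − 107.3 = -9.262 kN.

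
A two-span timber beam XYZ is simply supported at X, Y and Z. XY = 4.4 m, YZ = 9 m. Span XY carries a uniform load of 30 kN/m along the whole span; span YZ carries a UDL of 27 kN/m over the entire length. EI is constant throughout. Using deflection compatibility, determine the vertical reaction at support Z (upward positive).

R_Z = 98.45 kN

Insert a hinge at Y; M_Y is the redundant, and each span becomes simply supported.
Rotations at Y on the released spans (each span's end-slope, ×1/EI):
  span XY: UDL 30: wL³/(24EI) = 106.5/EI
  span YZ: UDL 27: wL³/(24EI) = 820.1/EI
  relative rotation θ_0 = (106.5 + 820.1)/EI = 926.6/EI
A unit hogging moment at Y produces rotation L₁/(3EI) + L₂/(3EI) = 4.467/EI.
Slope continuity at Y: θ_0 = M_Y·4.467/EI, so M_Y = 926.6/4.467 = 207.4 kN·m (hogging).
Span YZ, ΣM about Z: R_Y^{YZ}·9 = 1094 + 207.4, so R_Y^{YZ} = 144.5 kN and R_Z = 243 − 144.5 = 98.45 kN.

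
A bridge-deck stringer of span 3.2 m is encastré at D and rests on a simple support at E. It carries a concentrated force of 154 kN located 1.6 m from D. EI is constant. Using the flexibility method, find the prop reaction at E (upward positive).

R_E = 48.12 kN

Choose R_E as the redundant. The primary structure is the cantilever fixed at D.
Primary-structure tip deflection at E by superposition:
  point load 154 at a = 1.6: Pa²(3L − a)/(6EI) = 525.7/EI
Tip deflection under a unit load at E: L³/(3EI) = 10.92/EI.
The prop prevents deflection at E: R_E = δ_0/δ_{EE} = 525.7/10.92 = 48.12 kN.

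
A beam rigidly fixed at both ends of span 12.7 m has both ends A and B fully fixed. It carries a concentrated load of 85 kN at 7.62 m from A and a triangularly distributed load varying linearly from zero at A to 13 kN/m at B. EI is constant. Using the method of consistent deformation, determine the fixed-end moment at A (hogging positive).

M_A = 173.5 kN·m

Take the two fixed-end moments M_A, M_B as redundants; the released structure is the simple span AB.
Simple-span end rotations at A and B under the given loads:
  at A: point load 85 at a = 7.62: Pab(L + b)/(6LEI) = 767.7/EI
  at B: point load 85 at a = 7.62: Pab(L + a)/(6LEI) = 877.4/EI
  at A: triangular load, peak 13: 7w₀L³/(360EI) = 517.8/EI
  at B: triangular load, peak 13: w₀L³/(45EI) = 591.8/EI
  θ_A0 = 1286/EI,  θ_B0 = 1469/EI
Flexibility coefficients: a unit moment at one end gives L/(3EI) there and L/(6EI) at the far end, so f₁₁ = f₂₂ = 4.233/EI and f₁₂ = f₂₁ = 2.117/EI.
Compatibility — zero rotation at each built-in end:
  4.233 M_A + 2.117 M_B = 1286
  2.117 M_A + 4.233 M_B = 1469
Solving the pair gives M_A = 173.5 kN·m and M_B = 260.3 kN·m (hogging).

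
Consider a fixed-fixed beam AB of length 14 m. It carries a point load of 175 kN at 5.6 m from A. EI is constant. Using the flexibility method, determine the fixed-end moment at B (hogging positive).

M_B = 235.2 kN·m

Release both end moments; the primary structure is a simply-supported span AB with redundants M_A and M_B.
Simple-span end rotations at A and B under the given loads:
  at A: point load 175 at a = 5.6: Pab(L + b)/(6LEI) = 2195/EI
  at B: point load 175 at a = 5.6: Pab(L + a)/(6LEI) = 1921/EI
  θ_A0 = 2195/EI,  θ_B0 = 1921/EI
Flexibility coefficients: a unit moment at one end gives L/(3EI) there and L/(6EI) at the far end, so f₁₁ = f₂₂ = 4.667/EI and f₁₂ = f₂₁ = 2.333/EI.
Compatibility — zero rotation at each built-in end:
  4.667 M_A + 2.333 M_B = 2195
  2.333 M_A + 4.667 M_B = 1921
Solving the pair gives M_A = 352.8 kN·m and M_B = 235.2 kN·m (hogging).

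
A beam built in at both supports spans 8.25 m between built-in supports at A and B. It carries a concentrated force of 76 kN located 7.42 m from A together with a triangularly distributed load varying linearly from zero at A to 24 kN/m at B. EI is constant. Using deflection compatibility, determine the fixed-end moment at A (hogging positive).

M_A = 60.16 kN·m

Take the two fixed-end moments M_A, M_B as redundants; the released structure is the simple span AB.
Simple-span end rotations at A and B under the given loads:
  at A: point load 76 at a = 7.42: Pab(L + b)/(6LEI) = 85.86/EI
  at B: point load 76 at a = 7.42: Pab(L + a)/(6LEI) = 148.2/EI
  at A: triangular load, peak 24: 7w₀L³/(360EI) = 262/EI
  at B: triangular load, peak 24: w₀L³/(45EI) = 299.5/EI
  θ_A0 = 347.9/EI,  θ_B0 = 447.6/EI
Flexibility coefficients: a unit moment at one end gives L/(3EI) there and L/(6EI) at the far end, so f₁₁ = f₂₂ = 2.75/EI and f₁₂ = f₂₁ = 1.375/EI.
Compatibility — zero rotation at each built-in end:
  2.75 M_A + 1.375 M_B = 347.9
  1.375 M_A + 2.75 M_B = 447.6
Solving the pair gives M_A = 60.16 kN·m and M_B = 132.7 kN·m (hogging).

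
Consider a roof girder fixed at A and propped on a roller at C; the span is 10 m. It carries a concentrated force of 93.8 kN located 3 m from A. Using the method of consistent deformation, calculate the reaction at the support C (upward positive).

Take the reaction at C as the redundant and release it; the primary structure is a cantilever fixed at A.
Downward deflection at the released point C due to the loads:
  point load 93.8 at a = 3: Pa²(3L − a)/(6EI) = 3799/EI
Tip deflection under a unit load at C: L³/(3EI) = 333.3/EI.
The prop prevents deflection at C: R_C = δ_0/δ_{CC} = 3799/333.3 = 11.4 kN.

R_C = 11.4 kN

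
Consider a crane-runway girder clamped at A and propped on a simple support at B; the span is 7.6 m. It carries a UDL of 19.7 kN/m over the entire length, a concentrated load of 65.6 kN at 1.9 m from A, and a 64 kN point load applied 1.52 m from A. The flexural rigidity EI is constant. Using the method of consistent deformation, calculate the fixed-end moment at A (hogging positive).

Take the reaction at B as the redundant and release it; the primary structure is a cantilever fixed at A.
Primary-structure tip deflection at B by superposition:
  UDL 19.7: wL⁴/(8EI) = 8215/EI
  point load 65.6 at a = 1.9: Pa²(3L − a)/(6EI) = 824.9/EI
  point load 64 at a = 1.52: Pa²(3L − a)/(6EI) = 524.4/EI
  δ_0 = 9565/EI
Tip deflection under a unit load at B: L³/(3EI) = 146.3/EI.
The prop prevents deflection at B: R_B = δ_0/δ_{BB} = 9565/146.3 = 65.37 kN.
Moment equilibrium about A: M_A = Σ(load moments about A) − R_B·L = 790.9 − 65.37×7.6 = 294.1 kN·m.

M_A = 294.1 kN·m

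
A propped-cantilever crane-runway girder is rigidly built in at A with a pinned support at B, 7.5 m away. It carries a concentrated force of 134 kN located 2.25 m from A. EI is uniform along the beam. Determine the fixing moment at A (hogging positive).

Remove the prop at B; the released (primary) structure is a cantilever built in at A.
Primary-structure tip deflection at B by superposition:
  point load 134 at a = 2.25: Pa²(3L − a)/(6EI) = 2290/EI
Flexibility coefficient — unit upward force at B: δ_{BB} = L³/(3EI) = 140.6/EI.
The prop prevents deflection at B: R_B = δ_0/δ_{BB} = 2290/140.6 = 16.28 kN.
Moment equilibrium about A: M_A = Σ(load moments about A) − R_B·L = 301.5 − 16.28×7.5 = 179.4 kN·m.

M_A = 179.4 kN·m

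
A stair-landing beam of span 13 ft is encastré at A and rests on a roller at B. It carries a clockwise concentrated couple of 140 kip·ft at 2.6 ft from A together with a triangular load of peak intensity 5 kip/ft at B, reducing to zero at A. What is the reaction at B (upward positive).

R_B = 23.69 kip

Remove the prop at B; the released (primary) structure is a cantilever built in at A.
Free-end deflection of the primary structure under the applied loading (downward +):
  clockwise couple 140 at a = 2.6: M₀a(2L − a)/(2EI) = 4259/EI
  triangular load, peak 5 at the free end: 11w₀L⁴/(120EI) = 13090/EI
  δ_0 = 17349/EI
Tip deflection under a unit load at B: L³/(3EI) = 732.3/EI.
Compatibility at B: δ_0 − R_B·δ_{BB} = 0, so R_B = 17349/732.3 = 23.69 kip.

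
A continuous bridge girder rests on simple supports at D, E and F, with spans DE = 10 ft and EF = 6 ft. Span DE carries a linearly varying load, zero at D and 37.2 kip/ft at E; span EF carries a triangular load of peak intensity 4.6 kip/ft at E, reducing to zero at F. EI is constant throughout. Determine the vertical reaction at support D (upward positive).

R_D = 46.09 kip

Insert a hinge at E; M_E is the redundant, and each span becomes simply supported.
Discontinuity in slope at E on the released structure — sum the simple-span end rotations:
  span DE: triangular load, peak 37.2: w₀L³/(45EI) = 826.7/EI
  span EF: triangular load, peak 4.6: w₀L³/(45EI) = 22.08/EI
  relative rotation θ_0 = (826.7 + 22.08)/EI = 848.7/EI
A unit hogging moment at E produces rotation L₁/(3EI) + L₂/(3EI) = 5.333/EI.
Slope continuity at E: θ_0 = M_E·5.333/EI, so M_E = 848.7/5.333 = 159.1 kip·ft (hogging).
Span DE, ΣM about D with M_E applied at E: R_E^{DE}·10 = 1240 + 159.1, so R_E^{DE} = 139.9 kip and R_D = 186 − 139.9 = 46.09 kip.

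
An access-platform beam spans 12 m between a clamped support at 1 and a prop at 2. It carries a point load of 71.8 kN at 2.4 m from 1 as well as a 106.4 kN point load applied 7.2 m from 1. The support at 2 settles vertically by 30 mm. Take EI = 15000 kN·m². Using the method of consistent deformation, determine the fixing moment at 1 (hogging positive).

Release the roller at 2. Primary structure: cantilever fixed at 1.
Downward deflection at the released point 2 due to the loads:
  point load 71.8 at a = 2.4: Pa²(3L − a)/(6EI) = 2316/EI
  point load 106.4 at a = 7.2: Pa²(3L − a)/(6EI) = 26476/EI
  δ_0 = 28792/EI
Tip deflection under a unit load at 2: L³/(3EI) = 576/EI.
With EI = 15000 kN·m²: δ_0 = 1.9194 m and δ_{22} = 0.0384 m/kN.
Compatibility — the beam at 2 must follow the support down by 0.03 m: δ_0 − R_2·δ_{22} = 0.03, so R_2 = (1.9194 − 0.03)/0.0384 = 49.2 kN.
Moment equilibrium about 1: M_1 = Σ(load moments about 1) − R_2·L = 938.4 − 49.2×12 = 347.9 kN·m.

M_1 = 347.9 kN·m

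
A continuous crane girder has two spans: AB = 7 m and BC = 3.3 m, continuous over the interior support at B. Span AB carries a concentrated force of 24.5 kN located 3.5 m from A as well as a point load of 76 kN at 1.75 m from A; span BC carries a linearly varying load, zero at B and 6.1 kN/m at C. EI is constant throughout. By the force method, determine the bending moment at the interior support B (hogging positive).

Take M_B as the redundant. Released structure: two simple spans AB and BC with a hinge at B.
Rotations at B on the released spans (each span's end-slope, ×1/EI):
  span AB: point load 24.5 at a = 3.5: Pab(L + a)/(6LEI) = 75.03/EI
  span AB: point load 76 at a = 1.75: Pab(L + a)/(6LEI) = 145.5/EI
  span BC: triangular load, peak 6.1: 7w₀L³/(360EI) = 4.263/EI
  relative rotation θ_0 = (220.5 + 4.263)/EI = 224.8/EI
A unit hogging moment at B produces rotation L₁/(3EI) + L₂/(3EI) = 3.433/EI.
Compatibility: M_B·(L₁+L₂)/(3EI) = θ_0, giving M_B = 65.46 kN·m (hogging).

M_B = 65.46 kN·m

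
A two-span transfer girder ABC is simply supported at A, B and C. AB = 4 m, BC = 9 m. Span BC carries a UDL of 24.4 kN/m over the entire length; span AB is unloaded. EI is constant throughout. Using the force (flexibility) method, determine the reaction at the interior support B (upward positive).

R_B = 171.6 kN

Take M_B as the redundant. Released structure: two simple spans AB and BC with a hinge at B.
End slopes at the hinge B, treating each span as simply supported:
  span BC: UDL 24.4: wL³/(24EI) = 741.1/EI
  relative rotation θ_0 = (0 + 741.1)/EI = 741.1/EI
A unit hogging moment at B produces rotation L₁/(3EI) + L₂/(3EI) = 4.333/EI.
Compatibility: M_B·(L₁+L₂)/(3EI) = θ_0, giving M_B = 171 kN·m (hogging).
Span AB, ΣM about A with M_B applied at B: R_B^{AB}·4 = 0 + 171, so R_B^{AB} = 42.76 kN and R_A = 0 − 42.76 = -42.76 kN.
Span BC, ΣM about C: R_B^{BC}·9 = 988.2 + 171, so R_B^{BC} = 128.8 kN and R_C = 219.6 − 128.8 = 90.8 kN.
R_B = 42.76 + 128.8 = 171.6 kN.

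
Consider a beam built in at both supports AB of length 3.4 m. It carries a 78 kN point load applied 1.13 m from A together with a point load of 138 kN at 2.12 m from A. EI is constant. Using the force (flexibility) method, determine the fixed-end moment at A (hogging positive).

M_A = 80.75 kN·m

Release both end moments; the primary structure is a simply-supported span AB with redundants M_A and M_B.
End rotations of the released simple span under the applied load (×1/EI):
  at A: point load 78 at a = 1.13: Pab(L + b)/(6LEI) = 55.61/EI
  at B: point load 78 at a = 1.13: Pab(L + a)/(6LEI) = 44.43/EI
  at A: point load 138 at a = 2.12: Pab(L + b)/(6LEI) = 85.91/EI
  at B: point load 138 at a = 2.12: Pab(L + a)/(6LEI) = 101.3/EI
  θ_A0 = 141.5/EI,  θ_B0 = 145.8/EI
Flexibility coefficients: a unit moment at one end gives L/(3EI) there and L/(6EI) at the far end, so f₁₁ = f₂₂ = 1.133/EI and f₁₂ = f₂₁ = 0.5667/EI.
Compatibility — zero rotation at each built-in end:
  1.133 M_A + 0.5667 M_B = 141.5
  0.5667 M_A + 1.133 M_B = 145.8
Solving the pair gives M_A = 80.75 kN·m and M_B = 88.23 kN·m (hogging).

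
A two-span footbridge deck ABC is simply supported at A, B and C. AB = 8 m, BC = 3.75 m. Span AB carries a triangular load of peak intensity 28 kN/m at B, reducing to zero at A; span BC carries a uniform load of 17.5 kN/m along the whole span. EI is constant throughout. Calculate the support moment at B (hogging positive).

M_B = 91.16 kN·m

Take M_B as the redundant. Released structure: two simple spans AB and BC with a hinge at B.
Rotations at B on the released spans (each span's end-slope, ×1/EI):
  span AB: triangular load, peak 28: w₀L³/(45EI) = 318.6/EI
  span BC: UDL 17.5: wL³/(24EI) = 38.45/EI
  relative rotation θ_0 = (318.6 + 38.45)/EI = 357/EI
A unit hogging moment at B produces rotation L₁/(3EI) + L₂/(3EI) = 3.917/EI.
Slope continuity at B: θ_0 = M_B·3.917/EI, so M_B = 357/3.917 = 91.16 kN·m (hogging).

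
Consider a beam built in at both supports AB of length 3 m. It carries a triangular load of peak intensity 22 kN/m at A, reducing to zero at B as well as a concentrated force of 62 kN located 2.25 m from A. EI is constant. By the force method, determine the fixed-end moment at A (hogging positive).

M_A = 18.62 kN·m

Release both end moments; the primary structure is a simply-supported span AB with redundants M_A and M_B.
Simple-span end rotations at A and B under the given loads:
  at A: triangular load, peak 22: w₀L³/(45EI) = 13.2/EI
  at B: triangular load, peak 22: 7w₀L³/(360EI) = 11.55/EI
  at A: point load 62 at a = 2.25: Pab(L + b)/(6LEI) = 21.8/EI
  at B: point load 62 at a = 2.25: Pab(L + a)/(6LEI) = 30.52/EI
  θ_A0 = 35/EI,  θ_B0 = 42.07/EI
Flexibility coefficients: a unit moment at one end gives L/(3EI) there and L/(6EI) at the far end, so f₁₁ = f₂₂ = 1/EI and f₁₂ = f₂₁ = 0.5/EI.
Compatibility — zero rotation at each built-in end:
  1 M_A + 0.5 M_B = 35
  0.5 M_A + 1 M_B = 42.07
Solving the pair gives M_A = 18.62 kN·m and M_B = 32.76 kN·m (hogging).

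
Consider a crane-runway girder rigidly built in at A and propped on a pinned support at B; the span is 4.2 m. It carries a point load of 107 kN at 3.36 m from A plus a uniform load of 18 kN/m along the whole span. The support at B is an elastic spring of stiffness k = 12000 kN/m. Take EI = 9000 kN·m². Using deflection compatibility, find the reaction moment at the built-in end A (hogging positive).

Take the reaction at B as the redundant and release it; the primary structure is a cantilever fixed at A.
Downward deflection at the released point B due to the loads:
  point load 107 at a = 3.36: Pa²(3L − a)/(6EI) = 1860/EI
  UDL 18: wL⁴/(8EI) = 700.1/EI
  δ_0 = 2560/EI
Tip deflection under a unit load at B: L³/(3EI) = 24.7/EI.
With EI = 9000 kN·m²: δ_0 = 0.28449 m and δ_{BB} = 0.002744 m/kN.
Compatibility — the spring shortens by R_B/k under the reaction it provides: δ_0 − R_B·δ_{BB} = R_B/k. With 1/k = 0.000083 m/kN, R_B = δ_0 / (δ_{BB} + 1/k) = 0.28449 / (0.002744 + 0.000083) = 100.6 kN.
Moment equilibrium about A: M_A = Σ(load moments about A) − R_B·L = 518.3 − 100.6×4.2 = 95.67 kN·m.

M_A = 95.67 kN·m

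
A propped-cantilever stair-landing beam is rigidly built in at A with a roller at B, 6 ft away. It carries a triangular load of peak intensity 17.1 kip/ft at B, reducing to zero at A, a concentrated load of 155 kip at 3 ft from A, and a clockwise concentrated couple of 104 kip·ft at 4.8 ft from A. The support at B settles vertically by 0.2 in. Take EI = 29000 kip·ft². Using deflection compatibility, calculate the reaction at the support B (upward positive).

R_B = 94.9 kip

Choose R_B as the redundant. The primary structure is the cantilever fixed at A.
Deflection at B on the released cantilever, summing each load's contribution:
  triangular load, peak 17.1 at the free end: 11w₀L⁴/(120EI) = 2031/EI
  point load 155 at a = 3: Pa²(3L − a)/(6EI) = 3488/EI
  clockwise couple 104 at a = 4.8: M₀a(2L − a)/(2EI) = 1797/EI
  δ_0 = 7316/EI
Tip deflection under a unit load at B: L³/(3EI) = 72/EI.
With EI = 29000 kip·ft²: δ_0 = 0.25228 ft and δ_{BB} = 0.002483 ft/kip.
Compatibility — the beam at B must follow the support down by 0.01667 ft: δ_0 − R_B·δ_{BB} = 0.01667, so R_B = (0.25228 − 0.01667)/0.002483 = 94.9 kip.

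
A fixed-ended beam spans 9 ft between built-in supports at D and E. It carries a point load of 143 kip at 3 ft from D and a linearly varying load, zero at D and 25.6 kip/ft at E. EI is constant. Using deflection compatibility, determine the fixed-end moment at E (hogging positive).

M_E = 199 kip·ft

Take the two fixed-end moments M_D, M_E as redundants; the released structure is the simple span DE.
End rotations of the released simple span under the applied load (×1/EI):
  at D: point load 143 at a = 3: Pab(L + b)/(6LEI) = 715/EI
  at E: point load 143 at a = 3: Pab(L + a)/(6LEI) = 572/EI
  at D: triangular load, peak 25.6: 7w₀L³/(360EI) = 362.9/EI
  at E: triangular load, peak 25.6: w₀L³/(45EI) = 414.7/EI
  θ_D0 = 1078/EI,  θ_E0 = 986.7/EI
Flexibility coefficients: a unit moment at one end gives L/(3EI) there and L/(6EI) at the far end, so f₁₁ = f₂₂ = 3/EI and f₁₂ = f₂₁ = 1.5/EI.
Compatibility — zero rotation at each built-in end:
  3 M_D + 1.5 M_E = 1078
  1.5 M_D + 3 M_E = 986.7
Solving the pair gives M_D = 259.8 kip·ft and M_E = 199 kip·ft (hogging).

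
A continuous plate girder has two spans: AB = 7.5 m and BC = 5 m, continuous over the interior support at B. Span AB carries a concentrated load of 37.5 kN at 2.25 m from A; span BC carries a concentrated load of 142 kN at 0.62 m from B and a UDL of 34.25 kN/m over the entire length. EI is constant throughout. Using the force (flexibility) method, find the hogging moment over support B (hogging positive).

M_B = 94.78 kN·m

Insert a hinge at B; M_B is the redundant, and each span becomes simply supported.
Discontinuity in slope at B on the released structure — sum the simple-span end rotations:
  span AB: point load 37.5 at a = 2.25: Pab(L + a)/(6LEI) = 95.98/EI
  span BC: point load 142 at a = 0.62: Pab(L + b)/(6LEI) = 120.6/EI
  span BC: UDL 34.25: wL³/(24EI) = 178.4/EI
  relative rotation θ_0 = (95.98 + 299)/EI = 394.9/EI
A unit hogging moment at B produces rotation L₁/(3EI) + L₂/(3EI) = 4.167/EI.
Slope continuity at B: θ_0 = M_B·4.167/EI, so M_B = 394.9/4.167 = 94.78 kN·m (hogging).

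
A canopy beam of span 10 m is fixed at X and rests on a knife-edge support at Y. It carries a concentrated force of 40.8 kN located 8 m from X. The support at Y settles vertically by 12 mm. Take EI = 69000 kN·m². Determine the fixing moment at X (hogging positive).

Choose R_Y as the redundant. The primary structure is the cantilever fixed at X.
Downward deflection at the released point Y due to the loads:
  point load 40.8 at a = 8: Pa²(3L − a)/(6EI) = 9574/EI
Tip deflection under a unit load at Y: L³/(3EI) = 333.3/EI.
With EI = 69000 kN·m²: δ_0 = 0.13876 m and δ_{YY} = 0.004831 m/kN.
Compatibility — the beam at Y must follow the support down by 0.012 m: δ_0 − R_Y·δ_{YY} = 0.012, so R_Y = (0.13876 − 0.012)/0.004831 = 26.24 kN.
Moment equilibrium about X: M_X = Σ(load moments about X) − R_Y·L = 326.4 − 26.24×10 = 64.01 kN·m.

M_X = 64.01 kN·m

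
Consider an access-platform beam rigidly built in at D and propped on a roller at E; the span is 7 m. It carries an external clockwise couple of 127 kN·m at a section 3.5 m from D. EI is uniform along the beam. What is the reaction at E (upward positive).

Release the roller at E. Primary structure: cantilever fixed at D.
Deflection at E on the released cantilever, summing each load's contribution:
  clockwise couple 127 at a = 3.5: M₀a(2L − a)/(2EI) = 2334/EI
Tip deflection under a unit load at E: L³/(3EI) = 114.3/EI.
The prop prevents deflection at E: R_E = δ_0/δ_{EE} = 2334/114.3 = 20.41 kN.

R_E = 20.41 kN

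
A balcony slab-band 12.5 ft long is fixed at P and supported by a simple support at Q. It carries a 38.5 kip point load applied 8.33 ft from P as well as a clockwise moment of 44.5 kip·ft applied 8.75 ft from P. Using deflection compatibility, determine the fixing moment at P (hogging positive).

Release the roller at Q. Primary structure: cantilever fixed at P.
Downward deflection at the released point Q due to the loads:
  point load 38.5 at a = 8.33: Pa²(3L − a)/(6EI) = 12988/EI
  clockwise couple 44.5 at a = 8.75: M₀a(2L − a)/(2EI) = 3164/EI
  δ_0 = 16151/EI
Tip deflection under a unit load at Q: L³/(3EI) = 651/EI.
Compatibility at Q: δ_0 − R_Q·δ_{QQ} = 0, so R_Q = 16151/651 = 24.81 kip.
Moment equilibrium about P: M_P = Σ(load moments about P) − R_Q·L = 365.2 − 24.81×12.5 = 55.1 kip·ft.

M_P = 55.1 kip·ft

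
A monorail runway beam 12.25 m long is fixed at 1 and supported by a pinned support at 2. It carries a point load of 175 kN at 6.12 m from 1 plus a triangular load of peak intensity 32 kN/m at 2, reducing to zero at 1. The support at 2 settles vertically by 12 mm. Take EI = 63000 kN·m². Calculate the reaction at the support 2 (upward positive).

Remove the prop at 2; the released (primary) structure is a cantilever built in at 1.
Deflection at 2 on the released cantilever, summing each load's contribution:
  point load 175 at a = 6.12: Pa²(3L − a)/(6EI) = 33461/EI
  triangular load, peak 32 at the free end: 11w₀L⁴/(120EI) = 66055/EI
  δ_0 = 99516/EI
Flexibility coefficient — unit upward force at 2: δ_{22} = L³/(3EI) = 612.8/EI.
With EI = 63000 kN·m²: δ_0 = 1.5796 m and δ_{22} = 0.009726 m/kN.
Compatibility — the beam at 2 must follow the support down by 0.012 m: δ_0 − R_2·δ_{22} = 0.012, so R_2 = (1.5796 − 0.012)/0.009726 = 161.2 kN.

R_2 = 161.2 kN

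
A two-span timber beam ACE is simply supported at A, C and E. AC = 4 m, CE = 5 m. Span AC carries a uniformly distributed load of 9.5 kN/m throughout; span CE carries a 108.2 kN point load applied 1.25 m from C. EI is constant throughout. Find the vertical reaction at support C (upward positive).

R_C = 126.1 kN

Take M_C as the redundant. Released structure: two simple spans AC and CE with a hinge at C.
End slopes at the hinge C, treating each span as simply supported:
  span AC: UDL 9.5: wL³/(24EI) = 25.33/EI
  span CE: point load 108.2 at a = 1.25: Pab(L + b)/(6LEI) = 147.9/EI
  relative rotation θ_0 = (25.33 + 147.9)/EI = 173.3/EI
A unit hogging moment at C produces rotation L₁/(3EI) + L₂/(3EI) = 3/EI.
Compatibility: M_C·(L₁+L₂)/(3EI) = θ_0, giving M_C = 57.75 kN·m (hogging).
Span AC, ΣM about A with M_C applied at C: R_C^{AC}·4 = 76 + 57.75, so R_C^{AC} = 33.44 kN and R_A = 38 − 33.44 = 4.561 kN.
Span CE, ΣM about E: R_C^{CE}·5 = 405.8 + 57.75, so R_C^{CE} = 92.7 kN and R_E = 108.2 − 92.7 = 15.5 kN.
R_C = 33.44 + 92.7 = 126.1 kN.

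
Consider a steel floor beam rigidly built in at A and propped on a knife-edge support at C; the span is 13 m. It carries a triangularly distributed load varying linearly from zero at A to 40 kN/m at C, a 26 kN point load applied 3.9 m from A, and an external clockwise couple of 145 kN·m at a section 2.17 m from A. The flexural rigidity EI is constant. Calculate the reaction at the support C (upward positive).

Take the reaction at C as the redundant and release it; the primary structure is a cantilever fixed at A.
Free-end deflection of the primary structure under the applied loading (downward +):
  triangular load, peak 40 at the free end: 11w₀L⁴/(120EI) = 104724/EI
  point load 26 at a = 3.9: Pa²(3L − a)/(6EI) = 2313/EI
  clockwise couple 145 at a = 2.17: M₀a(2L − a)/(2EI) = 3749/EI
  δ_0 = 110786/EI
Flexibility coefficient — unit upward force at C: δ_{CC} = L³/(3EI) = 732.3/EI.
Compatibility at C: δ_0 − R_C·δ_{CC} = 0, so R_C = 110786/732.3 = 151.3 kN.

R_C = 151.3 kN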